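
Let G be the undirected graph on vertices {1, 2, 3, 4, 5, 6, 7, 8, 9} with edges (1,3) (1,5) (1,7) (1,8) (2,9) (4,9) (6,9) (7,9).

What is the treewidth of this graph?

1

A width-1 tree decomposition is:
Bags: B1 = {7, 9}  B2 = {4, 9}  B3 = {1, 7}  B4 = {2, 9}  B5 = {1, 3}  B6 = {6, 9}  B7 = {1, 8}  B8 = {1, 5}
Tree: B1–B2, B1–B3, B2–B4, B3–B5, B2–B6, B5–B7, B7–B8
The largest bag has 2 vertices, giving width 1; this decomposition certifies tw(G) ≤ 1. Since G has at least one edge (e.g. 9–7), it is not an edgeless graph, so tw(G) ≥ 1. Combining the bounds, tw(G) = 1.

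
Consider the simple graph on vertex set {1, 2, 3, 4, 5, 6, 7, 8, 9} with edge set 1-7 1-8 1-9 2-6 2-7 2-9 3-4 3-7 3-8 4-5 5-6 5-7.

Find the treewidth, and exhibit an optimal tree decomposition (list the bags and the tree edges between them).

Treewidth 3.
Bags: B1 = {1, 3, 4, 8}  B2 = {1, 3, 4, 7}  B3 = {1, 4, 5, 7}  B4 = {1, 5, 7, 9}  B5 = {2, 5, 7, 9}  B6 = {2, 5, 6, 9}
Tree: B1–B2, B2–B3, B3–B4, B4–B5, B5–B6

The largest bag has 4 vertices, giving width 3; this decomposition certifies tw(G) ≤ 3. For the lower bound: the 4 vertex sets {3,4,8}, {1}, {7}, {2,5,6,9} are disjoint, each induces a connected subgraph, and every pair is joined by at least one edge of G. Contracting each set to a single vertex therefore yields K_{4} as a minor, and since treewidth is minor-monotone, tw(G) ≥ tw(K_{4}) = 3. The upper and lower bounds meet at 3, so that is the treewidth.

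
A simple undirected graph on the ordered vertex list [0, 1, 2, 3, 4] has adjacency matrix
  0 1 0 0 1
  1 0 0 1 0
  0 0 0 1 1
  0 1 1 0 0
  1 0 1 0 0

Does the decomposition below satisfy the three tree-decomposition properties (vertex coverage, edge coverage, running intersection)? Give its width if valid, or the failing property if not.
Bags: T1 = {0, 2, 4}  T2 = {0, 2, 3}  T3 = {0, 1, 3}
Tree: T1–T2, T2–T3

Vertex coverage: the bags together contain {0, 1, 2, 3, 4}, the full vertex set. Edge coverage: each edge of G has both endpoints in at least one bag. Running intersection: for every vertex, the bags containing it form a connected subtree. All three properties hold, so this is a valid tree decomposition of width max|bag| − 1 = 2, and hence tw(G) ≤ 2.

Yes; width 2.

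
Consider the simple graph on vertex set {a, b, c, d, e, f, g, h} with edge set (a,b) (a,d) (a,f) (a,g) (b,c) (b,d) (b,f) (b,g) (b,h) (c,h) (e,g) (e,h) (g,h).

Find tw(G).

A width-2 tree decomposition is:
Bags: B1 = {a, b, f}  B2 = {a, b, d}  B3 = {a, b, g}  B4 = {b, g, h}  B5 = {b, c, h}  B6 = {e, g, h}
Tree: B1–B2, B1–B3, B3–B4, B4–B5, B4–B6
Each bag holds 3 vertices, so the decomposition has width 2, which upper-bounds the treewidth. Conversely, {e, g, h} is a clique of size 3, and the vertices of any clique must share a bag in every tree decomposition; so some bag has ≥ 3 vertices and tw(G) ≥ 2. The upper and lower bounds meet at 2, so that is the treewidth.

2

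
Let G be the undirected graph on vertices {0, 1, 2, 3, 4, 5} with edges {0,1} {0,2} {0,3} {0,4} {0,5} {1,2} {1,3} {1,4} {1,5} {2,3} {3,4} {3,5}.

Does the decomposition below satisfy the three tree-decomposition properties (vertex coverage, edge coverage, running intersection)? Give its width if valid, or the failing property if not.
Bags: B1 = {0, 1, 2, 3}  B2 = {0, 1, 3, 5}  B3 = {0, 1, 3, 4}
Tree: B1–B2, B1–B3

Yes; width 3.

Every vertex of G appears in some bag (union = {0, 1, 2, 3, 4, 5}); every edge is covered by a bag; and for each vertex v the set of bags containing v is connected in the bag tree. The decomposition is therefore valid. The largest bag has 4 vertices, so the width is 3.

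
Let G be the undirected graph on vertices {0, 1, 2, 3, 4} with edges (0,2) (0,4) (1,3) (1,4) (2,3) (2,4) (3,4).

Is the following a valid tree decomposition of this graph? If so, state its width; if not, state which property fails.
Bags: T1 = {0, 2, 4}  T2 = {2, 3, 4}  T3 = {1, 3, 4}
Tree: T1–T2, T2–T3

Yes; width 2.

Checking the three conditions: (i) the bags cover all of {0, 1, 2, 3, 4}; (ii) for each edge, some bag contains both endpoints; (iii) the bags containing any fixed vertex form a subtree. All hold, so the decomposition is valid with width 3 − 1 = 2.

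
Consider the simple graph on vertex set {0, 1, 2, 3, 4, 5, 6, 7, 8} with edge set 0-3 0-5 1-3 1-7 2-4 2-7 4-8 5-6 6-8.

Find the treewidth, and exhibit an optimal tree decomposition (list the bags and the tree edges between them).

Treewidth 2.
Bags: B1 = {5, 6, 8}  B2 = {0, 5, 8}  B3 = {0, 3, 8}  B4 = {1, 3, 8}  B5 = {1, 7, 8}  B6 = {2, 7, 8}  B7 = {2, 4, 8}
Tree: B1–B2, B2–B3, B3–B4, B4–B5, B5–B6, B6–B7

Each bag holds 3 vertices, so the decomposition has width 2, which upper-bounds the treewidth. The edges 8–6–5–0–3–1–7–2–4–8 form a cycle, so G is not a tree and its treewidth is at least 2. Hence tw(G) = 2 exactly.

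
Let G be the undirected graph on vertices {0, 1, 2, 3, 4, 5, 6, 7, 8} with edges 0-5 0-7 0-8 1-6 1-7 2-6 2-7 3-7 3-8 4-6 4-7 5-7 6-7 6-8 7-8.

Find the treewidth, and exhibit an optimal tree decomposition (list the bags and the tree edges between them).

Treewidth 2.
Bags: B1 = {2, 6, 7}  B2 = {6, 7, 8}  B3 = {3, 7, 8}  B4 = {4, 6, 7}  B5 = {1, 6, 7}  B6 = {0, 7, 8}  B7 = {0, 5, 7}
Tree: B1–B2, B2–B3, B2–B4, B4–B5, B2–B6, B6–B7

The largest bag has 3 vertices, giving width 2; this decomposition certifies tw(G) ≤ 2. On the other hand G contains the 3-clique {0, 7, 8}. A clique must lie in a single bag of any decomposition, so no decomposition can have width below 2. Therefore the treewidth is 2.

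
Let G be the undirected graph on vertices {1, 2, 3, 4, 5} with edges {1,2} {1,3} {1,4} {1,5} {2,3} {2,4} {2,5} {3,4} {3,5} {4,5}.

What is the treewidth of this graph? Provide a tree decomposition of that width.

Treewidth 4.
One optimal decomposition is:
Bags: B1 = {1, 2, 3, 4, 5}
Tree: (single bag)

With just one bag of size 5, the width is 5 − 1 = 4, so tw(G) ≤ 4. Conversely, {1, 2, 3, 4, 5} is a clique of size 5, and the vertices of any clique must share a bag in every tree decomposition; so some bag has ≥ 5 vertices and tw(G) ≥ 4. Combining the bounds, tw(G) = 4.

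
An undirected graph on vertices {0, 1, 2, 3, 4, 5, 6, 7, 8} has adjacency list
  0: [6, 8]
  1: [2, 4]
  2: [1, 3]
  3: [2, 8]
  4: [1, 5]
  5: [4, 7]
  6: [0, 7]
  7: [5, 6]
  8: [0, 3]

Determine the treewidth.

A width-2 tree decomposition is:
Bags: B1 = {1, 2, 3}  B2 = {1, 3, 4}  B3 = {3, 4, 5}  B4 = {3, 5, 7}  B5 = {3, 6, 7}  B6 = {0, 3, 6}  B7 = {0, 3, 8}
Tree: B1–B2, B2–B3, B3–B4, B4–B5, B5–B6, B6–B7
Each bag holds 3 vertices, so the decomposition has width 2, which upper-bounds the treewidth. For the lower bound, G contains the cycle 3–2–1–4–5–7–6–0–8–3, so G is not a forest; only forests have treewidth ≤ 1, hence tw(G) ≥ 2. Hence tw(G) = 2 exactly.

2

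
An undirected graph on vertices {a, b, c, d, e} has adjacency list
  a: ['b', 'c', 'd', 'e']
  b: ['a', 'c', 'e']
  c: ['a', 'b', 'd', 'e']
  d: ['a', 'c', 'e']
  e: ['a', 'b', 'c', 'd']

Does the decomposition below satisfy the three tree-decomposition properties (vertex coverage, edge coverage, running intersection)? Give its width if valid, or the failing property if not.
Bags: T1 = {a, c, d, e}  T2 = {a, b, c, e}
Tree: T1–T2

Vertex coverage: the bags together contain {a, b, c, d, e}, the full vertex set. Edge coverage: each edge of G has both endpoints in at least one bag. Running intersection: for every vertex, the bags containing it form a connected subtree. All three properties hold, so this is a valid tree decomposition of width max|bag| − 1 = 3, and hence tw(G) ≤ 3.

Yes; width 3.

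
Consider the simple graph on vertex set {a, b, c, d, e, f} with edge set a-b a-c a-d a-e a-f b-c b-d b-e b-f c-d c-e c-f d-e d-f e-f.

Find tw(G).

A width-5 tree decomposition is:
Bags: B1 = {a, b, c, d, e, f}
Tree: (single bag)
A single bag containing all 6 vertices is trivially a valid decomposition of width 5. On the other hand G contains the 6-clique {a, b, c, d, e, f}. A clique must lie in a single bag of any decomposition, so no decomposition can have width below 5. Therefore the treewidth is 5.

5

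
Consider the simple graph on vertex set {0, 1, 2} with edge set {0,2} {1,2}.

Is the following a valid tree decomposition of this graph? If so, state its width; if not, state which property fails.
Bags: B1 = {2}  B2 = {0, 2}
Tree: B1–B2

No — vertex 1 appears in no bag.

A tree decomposition must satisfy three properties: every vertex lies in some bag; for every edge, both endpoints lie together in some bag; and for every vertex, the bags containing it form a connected subtree. Here vertex 1 appears in no bag, so the decomposition is invalid.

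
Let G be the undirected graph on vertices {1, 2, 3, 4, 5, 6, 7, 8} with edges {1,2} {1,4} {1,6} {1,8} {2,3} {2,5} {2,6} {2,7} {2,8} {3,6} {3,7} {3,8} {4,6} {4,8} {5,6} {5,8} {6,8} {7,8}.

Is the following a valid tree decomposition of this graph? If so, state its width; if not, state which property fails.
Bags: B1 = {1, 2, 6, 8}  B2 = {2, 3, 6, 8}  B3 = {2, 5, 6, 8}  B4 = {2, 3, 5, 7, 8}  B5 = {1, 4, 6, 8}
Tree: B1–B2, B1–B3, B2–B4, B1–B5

No — bags containing vertex 5 are not connected in the tree.

A tree decomposition must satisfy three properties: every vertex lies in some bag; for every edge, both endpoints lie together in some bag; and for every vertex, the bags containing it form a connected subtree. Here bags containing vertex 5 are not connected in the tree, so the decomposition is invalid.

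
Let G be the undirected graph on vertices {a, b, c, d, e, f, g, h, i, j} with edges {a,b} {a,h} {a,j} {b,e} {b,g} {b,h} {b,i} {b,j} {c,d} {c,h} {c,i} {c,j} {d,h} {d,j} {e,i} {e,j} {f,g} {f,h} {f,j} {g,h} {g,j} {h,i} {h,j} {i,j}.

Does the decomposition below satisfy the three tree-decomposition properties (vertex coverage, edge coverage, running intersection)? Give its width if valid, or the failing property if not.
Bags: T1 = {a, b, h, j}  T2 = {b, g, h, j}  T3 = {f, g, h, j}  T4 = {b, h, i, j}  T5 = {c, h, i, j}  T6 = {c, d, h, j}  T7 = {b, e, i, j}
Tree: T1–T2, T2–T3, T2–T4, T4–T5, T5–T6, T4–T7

Vertex coverage: the bags together contain {a, b, c, d, e, f, g, h, i, j}, the full vertex set. Edge coverage: each edge of G has both endpoints in at least one bag. Running intersection: for every vertex, the bags containing it form a connected subtree. All three properties hold, so this is a valid tree decomposition of width max|bag| − 1 = 3, and hence tw(G) ≤ 3.

Yes; width 3.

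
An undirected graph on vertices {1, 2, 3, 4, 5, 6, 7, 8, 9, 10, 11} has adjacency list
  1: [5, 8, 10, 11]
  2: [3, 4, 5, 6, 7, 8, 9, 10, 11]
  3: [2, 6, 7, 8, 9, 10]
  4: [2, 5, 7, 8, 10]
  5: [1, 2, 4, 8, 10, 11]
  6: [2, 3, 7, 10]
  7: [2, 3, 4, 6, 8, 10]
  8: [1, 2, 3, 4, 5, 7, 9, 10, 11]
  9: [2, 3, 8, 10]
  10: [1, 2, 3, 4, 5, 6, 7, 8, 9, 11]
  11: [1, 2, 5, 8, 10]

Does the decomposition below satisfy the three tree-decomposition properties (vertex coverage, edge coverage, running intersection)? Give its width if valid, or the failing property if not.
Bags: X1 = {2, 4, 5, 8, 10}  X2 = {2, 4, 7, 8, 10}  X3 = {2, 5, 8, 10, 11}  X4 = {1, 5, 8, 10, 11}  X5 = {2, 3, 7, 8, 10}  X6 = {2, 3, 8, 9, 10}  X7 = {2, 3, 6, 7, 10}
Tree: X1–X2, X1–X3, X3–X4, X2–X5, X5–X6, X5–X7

Vertex coverage: the bags together contain {1, 2, 3, 4, 5, 6, 7, 8, 9, 10, 11}, the full vertex set. Edge coverage: each edge of G has both endpoints in at least one bag. Running intersection: for every vertex, the bags containing it form a connected subtree. All three properties hold, so this is a valid tree decomposition of width max|bag| − 1 = 4, and hence tw(G) ≤ 4.

Yes; width 4.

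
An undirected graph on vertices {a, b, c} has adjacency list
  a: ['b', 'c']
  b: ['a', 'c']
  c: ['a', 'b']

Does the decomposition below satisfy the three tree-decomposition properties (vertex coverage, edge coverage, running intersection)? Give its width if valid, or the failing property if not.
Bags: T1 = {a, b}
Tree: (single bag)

No — vertex c appears in no bag.

A tree decomposition must satisfy three properties: every vertex lies in some bag; for every edge, both endpoints lie together in some bag; and for every vertex, the bags containing it form a connected subtree. Here vertex c appears in no bag, so the decomposition is invalid.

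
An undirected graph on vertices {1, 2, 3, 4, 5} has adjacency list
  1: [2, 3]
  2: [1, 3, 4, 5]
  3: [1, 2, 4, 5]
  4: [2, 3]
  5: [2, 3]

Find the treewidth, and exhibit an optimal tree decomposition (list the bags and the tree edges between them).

Each bag holds 3 vertices, so the decomposition has width 2, which upper-bounds the treewidth. Conversely, {1, 2, 3} is a clique of size 3, and the vertices of any clique must share a bag in every tree decomposition; so some bag has ≥ 3 vertices and tw(G) ≥ 2. Hence tw(G) = 2 exactly.

Treewidth 2.
One optimal decomposition is:
Bags: B1 = {2, 3, 4}  B2 = {2, 3, 5}  B3 = {1, 2, 3}
Tree: B1–B2, B2–B3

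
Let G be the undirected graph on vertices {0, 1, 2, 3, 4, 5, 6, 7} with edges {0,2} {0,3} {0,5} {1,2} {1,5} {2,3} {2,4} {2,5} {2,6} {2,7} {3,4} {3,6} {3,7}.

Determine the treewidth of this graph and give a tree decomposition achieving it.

Treewidth 2.
Bags: B1 = {0, 2, 5}  B2 = {1, 2, 5}  B3 = {0, 2, 3}  B4 = {2, 3, 7}  B5 = {2, 3, 4}  B6 = {2, 3, 6}
Tree: B1–B2, B1–B3, B3–B4, B3–B5, B3–B6

Every bag has size at most 3, so the width is 3 − 1 = 2 and tw(G) ≤ 2. On the other hand G contains the 3-clique {1, 2, 5}. A clique must lie in a single bag of any decomposition, so no decomposition can have width below 2. Therefore the treewidth is 2.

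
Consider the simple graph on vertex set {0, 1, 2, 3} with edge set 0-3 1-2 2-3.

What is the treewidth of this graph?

A width-1 tree decomposition is:
Bags: B1 = {1, 2}  B2 = {2, 3}  B3 = {0, 3}
Tree: B1–B2, B2–B3
Every bag has size at most 2, so the width is 2 − 1 = 1 and tw(G) ≤ 1. G has an edge, so its treewidth is at least 1. Therefore the treewidth is 1.

1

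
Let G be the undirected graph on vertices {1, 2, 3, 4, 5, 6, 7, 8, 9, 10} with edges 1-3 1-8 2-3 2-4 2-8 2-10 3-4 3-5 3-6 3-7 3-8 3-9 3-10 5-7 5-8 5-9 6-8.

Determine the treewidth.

A width-2 tree decomposition is:
Bags: B1 = {2, 3, 8}  B2 = {3, 5, 8}  B3 = {3, 6, 8}  B4 = {2, 3, 4}  B5 = {3, 5, 7}  B6 = {2, 3, 10}  B7 = {1, 3, 8}  B8 = {3, 5, 9}
Tree: B1–B2, B1–B3, B1–B4, B2–B5, B1–B6, B1–B7, B5–B8
The largest bag has 3 vertices, giving width 2; this decomposition certifies tw(G) ≤ 2. Conversely, {2, 3, 4} is a clique of size 3, and the vertices of any clique must share a bag in every tree decomposition; so some bag has ≥ 3 vertices and tw(G) ≥ 2. Therefore the treewidth is 2.

2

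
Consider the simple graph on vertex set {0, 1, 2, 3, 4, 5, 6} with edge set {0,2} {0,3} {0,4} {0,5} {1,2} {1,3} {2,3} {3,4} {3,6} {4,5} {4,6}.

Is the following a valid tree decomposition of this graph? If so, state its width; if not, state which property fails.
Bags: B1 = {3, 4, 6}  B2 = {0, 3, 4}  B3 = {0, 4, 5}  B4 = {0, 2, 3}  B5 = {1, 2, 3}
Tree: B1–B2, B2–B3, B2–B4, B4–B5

Every vertex of G appears in some bag (union = {0, 1, 2, 3, 4, 5, 6}); every edge is covered by a bag; and for each vertex v the set of bags containing v is connected in the bag tree. The decomposition is therefore valid. The largest bag has 3 vertices, so the width is 2.

Yes; width 2.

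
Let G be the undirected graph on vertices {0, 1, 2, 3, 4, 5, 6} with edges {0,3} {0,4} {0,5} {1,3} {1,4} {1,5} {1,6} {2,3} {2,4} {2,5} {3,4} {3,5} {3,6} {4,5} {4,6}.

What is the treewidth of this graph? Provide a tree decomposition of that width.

Every bag has size at most 4, so the width is 4 − 1 = 3 and tw(G) ≤ 3. For the lower bound, the 4 vertices {0, 3, 4, 5} are pairwise adjacent, and any tree decomposition puts a clique entirely inside one bag — forcing width ≥ 3. Combining the bounds, tw(G) = 3.

Treewidth 3.
One such decomposition:
Bags: B1 = {0, 3, 4, 5}  B2 = {1, 3, 4, 5}  B3 = {2, 3, 4, 5}  B4 = {1, 3, 4, 6}
Tree: B1–B2, B2–B3, B2–B4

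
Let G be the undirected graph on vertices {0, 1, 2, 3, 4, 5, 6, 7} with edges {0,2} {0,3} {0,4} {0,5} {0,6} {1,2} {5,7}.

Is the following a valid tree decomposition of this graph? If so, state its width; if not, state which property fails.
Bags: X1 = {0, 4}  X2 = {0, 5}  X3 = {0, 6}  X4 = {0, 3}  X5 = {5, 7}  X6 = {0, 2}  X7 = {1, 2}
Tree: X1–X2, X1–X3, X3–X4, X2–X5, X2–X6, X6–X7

Yes; width 1.

Checking the three conditions: (i) the bags cover all of {0, 1, 2, 3, 4, 5, 6, 7}; (ii) for each edge, some bag contains both endpoints; (iii) the bags containing any fixed vertex form a subtree. All hold, so the decomposition is valid with width 2 − 1 = 1.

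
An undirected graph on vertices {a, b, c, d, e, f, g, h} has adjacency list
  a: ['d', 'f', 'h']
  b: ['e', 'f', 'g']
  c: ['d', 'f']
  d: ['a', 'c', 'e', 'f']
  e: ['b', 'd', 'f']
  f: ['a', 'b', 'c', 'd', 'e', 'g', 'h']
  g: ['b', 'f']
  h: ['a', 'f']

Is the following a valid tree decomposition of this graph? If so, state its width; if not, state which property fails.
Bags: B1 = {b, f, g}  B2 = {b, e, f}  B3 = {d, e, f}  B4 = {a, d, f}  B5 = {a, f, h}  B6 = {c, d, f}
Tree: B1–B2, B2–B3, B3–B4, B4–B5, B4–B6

Yes; width 2.

Every vertex of G appears in some bag (union = {a, b, c, d, e, f, g, h}); every edge is covered by a bag; and for each vertex v the set of bags containing v is connected in the bag tree. The decomposition is therefore valid. The largest bag has 3 vertices, so the width is 2.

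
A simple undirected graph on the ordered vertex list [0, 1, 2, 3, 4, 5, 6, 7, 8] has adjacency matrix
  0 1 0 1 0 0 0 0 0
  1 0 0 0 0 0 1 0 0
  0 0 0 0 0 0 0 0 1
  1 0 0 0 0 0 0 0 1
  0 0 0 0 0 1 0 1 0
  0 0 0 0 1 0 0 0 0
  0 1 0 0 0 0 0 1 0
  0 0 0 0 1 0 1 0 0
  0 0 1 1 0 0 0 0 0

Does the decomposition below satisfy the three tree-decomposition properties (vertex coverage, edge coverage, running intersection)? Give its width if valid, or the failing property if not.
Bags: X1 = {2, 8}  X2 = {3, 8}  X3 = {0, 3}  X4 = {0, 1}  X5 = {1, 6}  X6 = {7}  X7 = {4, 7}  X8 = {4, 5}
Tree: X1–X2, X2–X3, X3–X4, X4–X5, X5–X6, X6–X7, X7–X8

No — edge (6,7) lies in no bag.

A tree decomposition must satisfy three properties: every vertex lies in some bag; for every edge, both endpoints lie together in some bag; and for every vertex, the bags containing it form a connected subtree. Here edge (6,7) lies in no bag, so the decomposition is invalid.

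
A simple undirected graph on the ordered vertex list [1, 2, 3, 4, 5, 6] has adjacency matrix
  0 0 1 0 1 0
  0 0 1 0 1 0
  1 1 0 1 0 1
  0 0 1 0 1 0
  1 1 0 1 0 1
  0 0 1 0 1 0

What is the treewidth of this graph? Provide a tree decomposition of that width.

Treewidth 2.
One optimal decomposition is:
Bags: B1 = {3, 5, 6}  B2 = {2, 3, 5}  B3 = {3, 4, 5}  B4 = {1, 3, 5}
Tree: B1–B2, B2–B3, B3–B4

The largest bag has 3 vertices, giving width 2; this decomposition certifies tw(G) ≤ 2. Since 3–6–5–2–3 is a cycle in G, G is not acyclic. Forests are exactly the graphs of treewidth ≤ 1, so tw(G) ≥ 2. Hence tw(G) = 2 exactly.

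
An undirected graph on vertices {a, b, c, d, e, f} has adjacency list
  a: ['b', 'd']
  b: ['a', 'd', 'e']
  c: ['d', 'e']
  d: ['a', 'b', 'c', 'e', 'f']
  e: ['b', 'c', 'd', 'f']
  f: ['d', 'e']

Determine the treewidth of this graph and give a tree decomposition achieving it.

Treewidth 2.
One optimal decomposition is:
Bags: B1 = {c, d, e}  B2 = {d, e, f}  B3 = {b, d, e}  B4 = {a, b, d}
Tree: B1–B2, B1–B3, B3–B4

The largest bag has 3 vertices, giving width 2; this decomposition certifies tw(G) ≤ 2. On the other hand G contains the 3-clique {c, d, e}. A clique must lie in a single bag of any decomposition, so no decomposition can have width below 2. Hence tw(G) = 2 exactly.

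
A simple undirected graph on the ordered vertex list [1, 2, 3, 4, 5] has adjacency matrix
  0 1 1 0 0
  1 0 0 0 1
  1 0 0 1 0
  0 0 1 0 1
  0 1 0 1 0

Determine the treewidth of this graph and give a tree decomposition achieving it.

Treewidth 2.
Bags: B1 = {1, 2, 5}  B2 = {1, 4, 5}  B3 = {1, 3, 4}
Tree: B1–B2, B2–B3

Every bag has size at most 3, so the width is 3 − 1 = 2 and tw(G) ≤ 2. For the lower bound, G contains the cycle 1–2–5–4–3–1, so G is not a forest; only forests have treewidth ≤ 1, hence tw(G) ≥ 2. Hence tw(G) = 2 exactly.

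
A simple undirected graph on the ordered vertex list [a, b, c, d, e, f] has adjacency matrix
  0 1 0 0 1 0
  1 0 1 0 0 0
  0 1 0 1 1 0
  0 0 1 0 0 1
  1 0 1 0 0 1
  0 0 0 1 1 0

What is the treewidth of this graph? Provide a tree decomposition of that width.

Treewidth 2.
One such decomposition:
Bags: B1 = {d, e, f}  B2 = {c, d, e}  B3 = {a, c, e}  B4 = {a, b, c}
Tree: B1–B2, B2–B3, B3–B4

The largest bag has 3 vertices, giving width 2; this decomposition certifies tw(G) ≤ 2. For the lower bound, G contains the cycle f–d–c–e–f, so G is not a forest; only forests have treewidth ≤ 1, hence tw(G) ≥ 2. Hence tw(G) = 2 exactly.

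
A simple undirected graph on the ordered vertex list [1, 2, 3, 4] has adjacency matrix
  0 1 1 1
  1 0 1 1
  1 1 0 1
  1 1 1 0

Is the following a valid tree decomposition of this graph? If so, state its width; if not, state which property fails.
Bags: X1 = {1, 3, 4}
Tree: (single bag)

A tree decomposition must satisfy three properties: every vertex lies in some bag; for every edge, both endpoints lie together in some bag; and for every vertex, the bags containing it form a connected subtree. Here vertex 2 appears in no bag, so the decomposition is invalid.

No — vertex 2 appears in no bag.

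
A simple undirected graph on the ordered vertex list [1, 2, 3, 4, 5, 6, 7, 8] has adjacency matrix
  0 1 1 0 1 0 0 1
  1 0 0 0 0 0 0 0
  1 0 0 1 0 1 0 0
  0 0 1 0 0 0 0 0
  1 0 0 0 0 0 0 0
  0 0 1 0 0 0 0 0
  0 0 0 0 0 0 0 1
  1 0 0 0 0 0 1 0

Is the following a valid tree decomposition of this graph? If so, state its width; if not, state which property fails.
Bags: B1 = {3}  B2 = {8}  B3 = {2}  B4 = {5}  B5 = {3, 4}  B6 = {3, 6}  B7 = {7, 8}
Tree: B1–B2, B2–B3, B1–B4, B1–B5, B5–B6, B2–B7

A tree decomposition must satisfy three properties: every vertex lies in some bag; for every edge, both endpoints lie together in some bag; and for every vertex, the bags containing it form a connected subtree. Here vertex 1 appears in no bag, so the decomposition is invalid.

No — vertex 1 appears in no bag.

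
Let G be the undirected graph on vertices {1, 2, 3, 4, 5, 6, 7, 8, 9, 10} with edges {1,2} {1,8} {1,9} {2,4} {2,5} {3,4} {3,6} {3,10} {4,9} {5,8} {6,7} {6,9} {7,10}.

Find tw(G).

2

A width-2 tree decomposition is:
Bags: B1 = {2, 5, 8}  B2 = {1, 2, 8}  B3 = {1, 2, 4}  B4 = {1, 4, 9}  B5 = {3, 4, 9}  B6 = {3, 6, 9}  B7 = {3, 6, 10}  B8 = {6, 7, 10}
Tree: B1–B2, B2–B3, B3–B4, B4–B5, B5–B6, B6–B7, B7–B8
Each bag holds 3 vertices, so the decomposition has width 2, which upper-bounds the treewidth. The edges 5–8–1–2–5 form a cycle, so G is not a tree and its treewidth is at least 2. Hence tw(G) = 2 exactly.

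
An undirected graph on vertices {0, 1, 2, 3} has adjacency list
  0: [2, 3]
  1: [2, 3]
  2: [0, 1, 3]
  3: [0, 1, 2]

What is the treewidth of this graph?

2

A width-2 tree decomposition is:
Bags: B1 = {0, 2, 3}  B2 = {1, 2, 3}
Tree: B1–B2
The largest bag has 3 vertices, giving width 2; this decomposition certifies tw(G) ≤ 2. Conversely, {0, 2, 3} is a clique of size 3, and the vertices of any clique must share a bag in every tree decomposition; so some bag has ≥ 3 vertices and tw(G) ≥ 2. Hence tw(G) = 2 exactly.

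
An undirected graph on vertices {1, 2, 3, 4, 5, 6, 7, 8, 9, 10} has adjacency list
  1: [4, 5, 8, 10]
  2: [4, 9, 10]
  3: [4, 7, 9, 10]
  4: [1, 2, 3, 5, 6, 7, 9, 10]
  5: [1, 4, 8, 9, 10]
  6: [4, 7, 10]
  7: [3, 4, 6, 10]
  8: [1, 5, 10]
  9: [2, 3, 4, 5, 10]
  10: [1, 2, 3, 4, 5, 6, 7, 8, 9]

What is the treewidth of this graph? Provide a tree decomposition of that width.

Every bag has size at most 4, so the width is 4 − 1 = 3 and tw(G) ≤ 3. On the other hand G contains the 4-clique {1, 5, 8, 10}. A clique must lie in a single bag of any decomposition, so no decomposition can have width below 3. Hence tw(G) = 3 exactly.

Treewidth 3.
One optimal decomposition is:
Bags: B1 = {3, 4, 9, 10}  B2 = {4, 5, 9, 10}  B3 = {3, 4, 7, 10}  B4 = {4, 6, 7, 10}  B5 = {1, 4, 5, 10}  B6 = {1, 5, 8, 10}  B7 = {2, 4, 9, 10}
Tree: B1–B2, B1–B3, B3–B4, B2–B5, B5–B6, B2–B7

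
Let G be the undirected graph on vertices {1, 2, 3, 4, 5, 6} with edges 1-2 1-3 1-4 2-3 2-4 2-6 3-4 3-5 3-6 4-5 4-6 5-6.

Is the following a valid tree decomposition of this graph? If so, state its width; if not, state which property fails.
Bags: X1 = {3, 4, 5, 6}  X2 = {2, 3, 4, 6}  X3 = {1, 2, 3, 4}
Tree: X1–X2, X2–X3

Yes; width 3.

Checking the three conditions: (i) the bags cover all of {1, 2, 3, 4, 5, 6}; (ii) for each edge, some bag contains both endpoints; (iii) the bags containing any fixed vertex form a subtree. All hold, so the decomposition is valid with width 4 − 1 = 3.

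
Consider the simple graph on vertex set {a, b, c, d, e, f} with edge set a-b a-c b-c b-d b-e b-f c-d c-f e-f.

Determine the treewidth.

2

A width-2 tree decomposition is:
Bags: B1 = {a, b, c}  B2 = {b, c, f}  B3 = {b, e, f}  B4 = {b, c, d}
Tree: B1–B2, B2–B3, B2–B4
Each bag holds 3 vertices, so the decomposition has width 2, which upper-bounds the treewidth. For the lower bound, the 3 vertices {b, e, f} are pairwise adjacent, and any tree decomposition puts a clique entirely inside one bag — forcing width ≥ 2. Combining the bounds, tw(G) = 2.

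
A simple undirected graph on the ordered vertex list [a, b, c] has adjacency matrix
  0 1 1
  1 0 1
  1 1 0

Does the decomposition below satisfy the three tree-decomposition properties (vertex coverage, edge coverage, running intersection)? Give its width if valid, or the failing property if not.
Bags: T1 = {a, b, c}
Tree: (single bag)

Every vertex of G appears in some bag (union = {a, b, c}); every edge is covered by a bag; and for each vertex v the set of bags containing v is connected in the bag tree. The decomposition is therefore valid. The largest bag has 3 vertices, so the width is 2.

Yes; width 2.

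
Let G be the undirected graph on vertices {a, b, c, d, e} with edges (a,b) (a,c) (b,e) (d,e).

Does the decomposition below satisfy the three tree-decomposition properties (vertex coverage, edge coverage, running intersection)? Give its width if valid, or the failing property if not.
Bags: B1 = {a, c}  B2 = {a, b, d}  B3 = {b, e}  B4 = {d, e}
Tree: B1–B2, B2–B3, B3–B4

A tree decomposition must satisfy three properties: every vertex lies in some bag; for every edge, both endpoints lie together in some bag; and for every vertex, the bags containing it form a connected subtree. Here bags containing vertex d are not connected in the tree, so the decomposition is invalid.

No — bags containing vertex d are not connected in the tree.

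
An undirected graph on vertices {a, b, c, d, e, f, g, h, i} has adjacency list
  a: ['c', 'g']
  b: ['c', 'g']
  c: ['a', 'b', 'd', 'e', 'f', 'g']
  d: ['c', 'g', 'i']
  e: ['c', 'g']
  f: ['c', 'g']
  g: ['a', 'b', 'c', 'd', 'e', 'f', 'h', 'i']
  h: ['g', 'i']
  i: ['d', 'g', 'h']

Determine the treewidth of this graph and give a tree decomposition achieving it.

Treewidth 2.
One optimal decomposition is:
Bags: B1 = {d, g, i}  B2 = {c, d, g}  B3 = {g, h, i}  B4 = {c, f, g}  B5 = {a, c, g}  B6 = {c, e, g}  B7 = {b, c, g}
Tree: B1–B2, B1–B3, B2–B4, B4–B5, B4–B6, B6–B7

Each bag holds 3 vertices, so the decomposition has width 2, which upper-bounds the treewidth. Conversely, {g, h, i} is a clique of size 3, and the vertices of any clique must share a bag in every tree decomposition; so some bag has ≥ 3 vertices and tw(G) ≥ 2. Therefore the treewidth is 2.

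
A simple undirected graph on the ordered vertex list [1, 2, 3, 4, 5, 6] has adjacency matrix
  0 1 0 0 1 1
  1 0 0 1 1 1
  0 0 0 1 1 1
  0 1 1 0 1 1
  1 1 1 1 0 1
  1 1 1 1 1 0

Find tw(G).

A width-3 tree decomposition is:
Bags: B1 = {2, 4, 5, 6}  B2 = {1, 2, 5, 6}  B3 = {3, 4, 5, 6}
Tree: B1–B2, B1–B3
The largest bag has 4 vertices, giving width 3; this decomposition certifies tw(G) ≤ 3. For the lower bound, the 4 vertices {1, 2, 5, 6} are pairwise adjacent, and any tree decomposition puts a clique entirely inside one bag — forcing width ≥ 3. Hence tw(G) = 3 exactly.

3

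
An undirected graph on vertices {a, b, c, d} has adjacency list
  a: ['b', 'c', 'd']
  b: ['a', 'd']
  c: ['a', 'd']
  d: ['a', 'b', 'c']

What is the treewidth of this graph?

A width-2 tree decomposition is:
Bags: B1 = {a, b, d}  B2 = {a, c, d}
Tree: B1–B2
The largest bag has 3 vertices, giving width 2; this decomposition certifies tw(G) ≤ 2. For the lower bound, the 3 vertices {a, c, d} are pairwise adjacent, and any tree decomposition puts a clique entirely inside one bag — forcing width ≥ 2. Combining the bounds, tw(G) = 2.

2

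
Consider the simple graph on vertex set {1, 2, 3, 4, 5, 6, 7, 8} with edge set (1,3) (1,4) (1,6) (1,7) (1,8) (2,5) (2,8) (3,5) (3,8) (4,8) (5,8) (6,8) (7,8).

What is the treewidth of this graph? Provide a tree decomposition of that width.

Treewidth 2.
Bags: B1 = {1, 7, 8}  B2 = {1, 3, 8}  B3 = {3, 5, 8}  B4 = {1, 4, 8}  B5 = {1, 6, 8}  B6 = {2, 5, 8}
Tree: B1–B2, B2–B3, B2–B4, B2–B5, B3–B6

Every bag has size at most 3, so the width is 3 − 1 = 2 and tw(G) ≤ 2. On the other hand G contains the 3-clique {1, 3, 8}. A clique must lie in a single bag of any decomposition, so no decomposition can have width below 2. Combining the bounds, tw(G) = 2.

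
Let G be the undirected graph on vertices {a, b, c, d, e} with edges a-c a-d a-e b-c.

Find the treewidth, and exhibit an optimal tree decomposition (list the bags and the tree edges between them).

Each bag holds 2 vertices, so the decomposition has width 1, which upper-bounds the treewidth. Since G has at least one edge (e.g. a–c), it is not an edgeless graph, so tw(G) ≥ 1. Combining the bounds, tw(G) = 1.

Treewidth 1.
One such decomposition:
Bags: B1 = {a, c}  B2 = {a, e}  B3 = {b, c}  B4 = {a, d}
Tree: B1–B2, B1–B3, B1–B4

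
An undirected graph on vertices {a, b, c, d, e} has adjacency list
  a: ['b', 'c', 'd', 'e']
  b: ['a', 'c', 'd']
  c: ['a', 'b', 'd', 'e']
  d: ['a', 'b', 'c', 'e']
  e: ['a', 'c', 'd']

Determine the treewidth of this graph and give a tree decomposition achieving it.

Treewidth 3.
Bags: B1 = {a, c, d, e}  B2 = {a, b, c, d}
Tree: B1–B2

Each bag holds 4 vertices, so the decomposition has width 3, which upper-bounds the treewidth. For the lower bound, the 4 vertices {a, c, d, e} are pairwise adjacent, and any tree decomposition puts a clique entirely inside one bag — forcing width ≥ 3. Hence tw(G) = 3 exactly.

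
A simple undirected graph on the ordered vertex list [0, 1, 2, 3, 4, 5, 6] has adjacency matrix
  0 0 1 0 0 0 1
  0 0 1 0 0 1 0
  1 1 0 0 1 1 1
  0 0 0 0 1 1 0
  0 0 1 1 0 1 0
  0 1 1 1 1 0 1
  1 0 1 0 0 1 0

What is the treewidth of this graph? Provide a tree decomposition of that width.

Treewidth 2.
Bags: B1 = {3, 4, 5}  B2 = {2, 4, 5}  B3 = {2, 5, 6}  B4 = {0, 2, 6}  B5 = {1, 2, 5}
Tree: B1–B2, B2–B3, B3–B4, B3–B5

Each bag holds 3 vertices, so the decomposition has width 2, which upper-bounds the treewidth. For the lower bound, the 3 vertices {0, 2, 6} are pairwise adjacent, and any tree decomposition puts a clique entirely inside one bag — forcing width ≥ 2. Therefore the treewidth is 2.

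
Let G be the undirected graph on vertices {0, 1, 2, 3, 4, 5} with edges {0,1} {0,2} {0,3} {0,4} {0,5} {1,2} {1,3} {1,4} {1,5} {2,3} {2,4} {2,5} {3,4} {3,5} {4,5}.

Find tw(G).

A width-5 tree decomposition is:
Bags: B1 = {0, 1, 2, 3, 4, 5}
Tree: (single bag)
A single bag containing all 6 vertices is trivially a valid decomposition of width 5. Conversely, {0, 1, 2, 3, 4, 5} is a clique of size 6, and the vertices of any clique must share a bag in every tree decomposition; so some bag has ≥ 6 vertices and tw(G) ≥ 5. The upper and lower bounds meet at 5, so that is the treewidth.

5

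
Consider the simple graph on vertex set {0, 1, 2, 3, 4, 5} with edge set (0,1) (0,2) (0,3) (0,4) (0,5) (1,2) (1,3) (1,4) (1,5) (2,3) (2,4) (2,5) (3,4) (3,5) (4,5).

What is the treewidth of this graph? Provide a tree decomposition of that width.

Treewidth 5.
One such decomposition:
Bags: B1 = {0, 1, 2, 3, 4, 5}
Tree: (single bag)

A single bag containing all 6 vertices is trivially a valid decomposition of width 5. Conversely, {0, 1, 2, 3, 4, 5} is a clique of size 6, and the vertices of any clique must share a bag in every tree decomposition; so some bag has ≥ 6 vertices and tw(G) ≥ 5. Hence tw(G) = 5 exactly.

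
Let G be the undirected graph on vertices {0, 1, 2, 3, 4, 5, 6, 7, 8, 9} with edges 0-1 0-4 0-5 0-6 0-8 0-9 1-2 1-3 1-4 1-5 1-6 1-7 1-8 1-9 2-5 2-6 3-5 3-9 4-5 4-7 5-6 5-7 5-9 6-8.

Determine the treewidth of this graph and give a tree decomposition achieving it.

Treewidth 3.
Bags: B1 = {0, 1, 5, 9}  B2 = {1, 3, 5, 9}  B3 = {0, 1, 5, 6}  B4 = {0, 1, 4, 5}  B5 = {1, 4, 5, 7}  B6 = {0, 1, 6, 8}  B7 = {1, 2, 5, 6}
Tree: B1–B2, B1–B3, B3–B4, B4–B5, B3–B6, B3–B7

Each bag holds 4 vertices, so the decomposition has width 3, which upper-bounds the treewidth. Conversely, {0, 1, 6, 8} is a clique of size 4, and the vertices of any clique must share a bag in every tree decomposition; so some bag has ≥ 4 vertices and tw(G) ≥ 3. Therefore the treewidth is 3.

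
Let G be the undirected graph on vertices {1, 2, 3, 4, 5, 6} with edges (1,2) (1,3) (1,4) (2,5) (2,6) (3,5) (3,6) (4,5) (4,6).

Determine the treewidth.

3

A width-3 tree decomposition is:
Bags: B1 = {2, 3, 4, 6}  B2 = {1, 2, 3, 4}  B3 = {2, 3, 4, 5}
Tree: B1–B2, B2–B3
Each bag holds 4 vertices, so the decomposition has width 3, which upper-bounds the treewidth. For the lower bound: the 4 vertex sets {4,6}, {1,2}, {3}, {5} are disjoint, each induces a connected subgraph, and every pair is joined by at least one edge of G. Contracting each set to a single vertex therefore yields K_{4} as a minor, and since treewidth is minor-monotone, tw(G) ≥ tw(K_{4}) = 3. Hence tw(G) = 3 exactly.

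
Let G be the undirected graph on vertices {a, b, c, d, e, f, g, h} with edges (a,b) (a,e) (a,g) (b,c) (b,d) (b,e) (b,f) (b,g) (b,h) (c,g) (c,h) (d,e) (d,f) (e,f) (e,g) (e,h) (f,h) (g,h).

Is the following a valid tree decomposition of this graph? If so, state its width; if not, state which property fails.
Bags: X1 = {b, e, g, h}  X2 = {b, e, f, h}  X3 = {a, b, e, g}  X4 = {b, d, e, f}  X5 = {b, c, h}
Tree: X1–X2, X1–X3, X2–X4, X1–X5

A tree decomposition must satisfy three properties: every vertex lies in some bag; for every edge, both endpoints lie together in some bag; and for every vertex, the bags containing it form a connected subtree. Here edge (g,c) lies in no bag, so the decomposition is invalid.

No — edge (g,c) lies in no bag.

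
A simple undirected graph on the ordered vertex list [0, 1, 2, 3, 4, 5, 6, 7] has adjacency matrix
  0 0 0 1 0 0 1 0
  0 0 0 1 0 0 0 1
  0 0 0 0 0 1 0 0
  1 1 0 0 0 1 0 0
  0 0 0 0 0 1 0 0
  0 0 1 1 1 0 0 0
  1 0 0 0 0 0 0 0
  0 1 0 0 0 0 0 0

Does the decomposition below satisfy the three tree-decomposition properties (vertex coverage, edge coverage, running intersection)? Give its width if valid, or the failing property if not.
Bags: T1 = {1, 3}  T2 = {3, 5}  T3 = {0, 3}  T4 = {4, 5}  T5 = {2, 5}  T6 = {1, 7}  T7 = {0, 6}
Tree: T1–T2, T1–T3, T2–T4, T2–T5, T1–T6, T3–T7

Yes; width 1.

Every vertex of G appears in some bag (union = {0, 1, 2, 3, 4, 5, 6, 7}); every edge is covered by a bag; and for each vertex v the set of bags containing v is connected in the bag tree. The decomposition is therefore valid. The largest bag has 2 vertices, so the width is 1.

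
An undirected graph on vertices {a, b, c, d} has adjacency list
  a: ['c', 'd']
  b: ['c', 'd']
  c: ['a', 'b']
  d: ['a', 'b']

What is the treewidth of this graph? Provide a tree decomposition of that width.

Treewidth 2.
One optimal decomposition is:
Bags: B1 = {a, b, d}  B2 = {a, b, c}
Tree: B1–B2

The largest bag has 3 vertices, giving width 2; this decomposition certifies tw(G) ≤ 2. The edges b–d–a–c–b form a cycle, so G is not a tree and its treewidth is at least 2. Hence tw(G) = 2 exactly.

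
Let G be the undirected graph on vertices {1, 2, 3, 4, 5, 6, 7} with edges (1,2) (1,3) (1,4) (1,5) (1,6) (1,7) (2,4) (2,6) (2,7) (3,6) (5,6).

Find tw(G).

2

A width-2 tree decomposition is:
Bags: B1 = {1, 3, 6}  B2 = {1, 5, 6}  B3 = {1, 2, 6}  B4 = {1, 2, 7}  B5 = {1, 2, 4}
Tree: B1–B2, B1–B3, B3–B4, B3–B5
The largest bag has 3 vertices, giving width 2; this decomposition certifies tw(G) ≤ 2. Conversely, {1, 2, 4} is a clique of size 3, and the vertices of any clique must share a bag in every tree decomposition; so some bag has ≥ 3 vertices and tw(G) ≥ 2. Hence tw(G) = 2 exactly.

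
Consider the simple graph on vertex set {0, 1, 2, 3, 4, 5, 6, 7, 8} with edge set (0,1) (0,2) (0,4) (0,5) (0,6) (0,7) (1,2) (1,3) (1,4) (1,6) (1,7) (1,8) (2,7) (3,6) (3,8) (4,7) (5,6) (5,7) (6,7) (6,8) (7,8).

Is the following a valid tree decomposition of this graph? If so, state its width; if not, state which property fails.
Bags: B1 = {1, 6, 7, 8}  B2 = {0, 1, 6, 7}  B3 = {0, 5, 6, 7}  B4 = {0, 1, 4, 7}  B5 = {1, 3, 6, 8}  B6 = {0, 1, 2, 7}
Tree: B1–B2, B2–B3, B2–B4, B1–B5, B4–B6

Yes; width 3.

Vertex coverage: the bags together contain {0, 1, 2, 3, 4, 5, 6, 7, 8}, the full vertex set. Edge coverage: each edge of G has both endpoints in at least one bag. Running intersection: for every vertex, the bags containing it form a connected subtree. All three properties hold, so this is a valid tree decomposition of width max|bag| − 1 = 3, and hence tw(G) ≤ 3.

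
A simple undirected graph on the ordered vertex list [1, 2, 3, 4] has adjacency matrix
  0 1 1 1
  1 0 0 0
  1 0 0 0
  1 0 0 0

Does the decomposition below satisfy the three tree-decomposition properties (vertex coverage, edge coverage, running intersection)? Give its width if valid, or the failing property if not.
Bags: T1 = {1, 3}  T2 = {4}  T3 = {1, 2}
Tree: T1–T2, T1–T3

No — edge (1,4) lies in no bag.

A tree decomposition must satisfy three properties: every vertex lies in some bag; for every edge, both endpoints lie together in some bag; and for every vertex, the bags containing it form a connected subtree. Here edge (1,4) lies in no bag, so the decomposition is invalid.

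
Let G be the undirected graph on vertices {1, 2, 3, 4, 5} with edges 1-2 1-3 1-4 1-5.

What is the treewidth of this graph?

A width-1 tree decomposition is:
Bags: B1 = {1, 3}  B2 = {1, 4}  B3 = {1, 2}  B4 = {1, 5}
Tree: B1–B2, B1–B3, B3–B4
Each bag holds 2 vertices, so the decomposition has width 1, which upper-bounds the treewidth. Since G has at least one edge (e.g. 3–1), it is not an edgeless graph, so tw(G) ≥ 1. Combining the bounds, tw(G) = 1.

1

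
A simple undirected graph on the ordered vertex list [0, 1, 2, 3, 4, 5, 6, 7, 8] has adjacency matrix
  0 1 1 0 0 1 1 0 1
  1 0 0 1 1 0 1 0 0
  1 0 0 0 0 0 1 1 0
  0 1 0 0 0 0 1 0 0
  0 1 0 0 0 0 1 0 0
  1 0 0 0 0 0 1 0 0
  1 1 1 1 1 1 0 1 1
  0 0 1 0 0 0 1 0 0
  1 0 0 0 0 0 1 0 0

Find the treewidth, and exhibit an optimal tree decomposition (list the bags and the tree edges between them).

Treewidth 2.
Bags: B1 = {0, 1, 6}  B2 = {1, 4, 6}  B3 = {0, 2, 6}  B4 = {0, 5, 6}  B5 = {1, 3, 6}  B6 = {2, 6, 7}  B7 = {0, 6, 8}
Tree: B1–B2, B1–B3, B1–B4, B1–B5, B3–B6, B3–B7

Each bag holds 3 vertices, so the decomposition has width 2, which upper-bounds the treewidth. On the other hand G contains the 3-clique {0, 6, 8}. A clique must lie in a single bag of any decomposition, so no decomposition can have width below 2. Hence tw(G) = 2 exactly.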